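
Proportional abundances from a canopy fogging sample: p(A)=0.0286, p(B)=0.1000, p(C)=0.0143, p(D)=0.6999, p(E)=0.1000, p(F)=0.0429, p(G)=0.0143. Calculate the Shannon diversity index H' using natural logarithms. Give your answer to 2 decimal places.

Each pᵢ ln pᵢ term (working shown to 4 dp, full precision carried): 0.0286×(-3.5543)=-0.1017, 0.1×(-2.3026)=-0.2303, 0.0143×(-4.2475)=-0.0607, 0.6999×(-0.3568)=-0.2497, 0.1×(-2.3026)=-0.2303, 0.0429×(-3.1489)=-0.1351, 0.0143×(-4.2475)=-0.0607.
Sum = -1.0685, so H' = 1.07.

1.07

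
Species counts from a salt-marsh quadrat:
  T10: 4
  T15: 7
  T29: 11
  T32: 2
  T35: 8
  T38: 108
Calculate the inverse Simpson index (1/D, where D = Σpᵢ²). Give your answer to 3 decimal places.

1.645

Total N = 4+7+11+2+8+108 = 140, so the proportions are 0.028571, 0.05, 0.078571, 0.014286, 0.057143, 0.771429 (working shown to 6 dp, full precision carried).
D = 0.028571² + 0.05² + 0.078571² + 0.014286² + 0.057143² + 0.771429² = 0.000816 + 0.002500 + 0.006173 + 0.000204 + 0.003265 + 0.595102 = 0.608061.
So 1/D = 1.64457, i.e. 1.645 to 3 decimal places.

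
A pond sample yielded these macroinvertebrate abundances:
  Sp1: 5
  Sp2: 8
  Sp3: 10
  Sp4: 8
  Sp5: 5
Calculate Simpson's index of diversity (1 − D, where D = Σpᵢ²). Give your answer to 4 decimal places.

Total N = 5+8+10+8+5 = 36, so the proportions are 0.138889, 0.222222, 0.277778, 0.222222, 0.138889 (working shown to 6 dp, full precision carried).
D = 0.138889² + 0.222222² + 0.277778² + 0.222222² + 0.138889² = 0.019290 + 0.049383 + 0.077160 + 0.049383 + 0.019290 = 0.214506.
So 1 − D = 0.785494, i.e. 0.7855 to 4 decimal places.

0.7855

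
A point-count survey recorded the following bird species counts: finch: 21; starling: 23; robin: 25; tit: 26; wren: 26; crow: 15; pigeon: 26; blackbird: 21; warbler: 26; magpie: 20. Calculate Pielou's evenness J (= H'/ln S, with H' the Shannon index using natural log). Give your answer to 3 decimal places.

Total N = 21+23+25+26+26+15+26+21+26+20 = 229, so the proportions are 0.0917, 0.10044, 0.10917, 0.11354, 0.11354, 0.0655, 0.11354, 0.0917, 0.11354, 0.08734 (working shown to 5 dp, full precision carried).
H' = −Σ pᵢ ln pᵢ = −((-0.21910) + (-0.23083) + (-0.24180) + (-0.24701) + (-0.24701) + (-0.17854) + (-0.24701) + (-0.21910) + (-0.24701) + (-0.21292)) = 2.29033.
With S = 10 species, ln S = 2.30259, so J = 2.29033/2.30259 = 0.99468, i.e. 0.995 to 3 decimal places.

0.995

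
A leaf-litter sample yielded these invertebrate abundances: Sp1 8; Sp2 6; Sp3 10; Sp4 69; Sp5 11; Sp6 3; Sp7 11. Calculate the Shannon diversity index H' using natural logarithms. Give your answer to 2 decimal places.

1.39

Total N = 8+6+10+69+11+3+11 = 118, so the proportions are 0.0678, 0.0508, 0.0847, 0.5847, 0.0932, 0.0254, 0.0932 (working shown to 4 dp, full precision carried).
Each pᵢ ln pᵢ term: 0.0678×(-2.6912)=-0.1825, 0.0508×(-2.9789)=-0.1515, 0.0847×(-2.4681)=-0.2092, 0.5847×(-0.5366)=-0.3138, 0.0932×(-2.3728)=-0.2212, 0.0254×(-3.6721)=-0.0934, 0.0932×(-2.3728)=-0.2212.
Sum = -1.3926, so H' = 1.39.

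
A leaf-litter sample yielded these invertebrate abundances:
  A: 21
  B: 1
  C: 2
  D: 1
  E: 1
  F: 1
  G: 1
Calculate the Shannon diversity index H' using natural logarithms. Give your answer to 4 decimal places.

0.9993

Total N = 21+1+2+1+1+1+1 = 28, so the proportions are 0.75, 0.035714, 0.071429, 0.035714, 0.035714, 0.035714, 0.035714 (working shown to 6 dp, full precision carried).
Each pᵢ ln pᵢ term: 0.75×(-0.287682)=-0.215762, 0.035714×(-3.332205)=-0.119007, 0.071429×(-2.639057)=-0.188504, 0.035714×(-3.332205)=-0.119007, 0.035714×(-3.332205)=-0.119007, 0.035714×(-3.332205)=-0.119007, 0.035714×(-3.332205)=-0.119007.
Sum = -0.999302, so H' = 0.9993.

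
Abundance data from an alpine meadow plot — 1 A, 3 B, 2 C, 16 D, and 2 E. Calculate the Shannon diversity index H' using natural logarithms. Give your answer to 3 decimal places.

Total N = 1+3+2+16+2 = 24, so the proportions are 0.04167, 0.125, 0.08333, 0.66667, 0.08333 (working shown to 5 dp, full precision carried).
Each pᵢ ln pᵢ term: 0.04167×(-3.17805)=-0.13242, 0.125×(-2.07944)=-0.25993, 0.08333×(-2.48491)=-0.20708, 0.66667×(-0.40547)=-0.27031, 0.08333×(-2.48491)=-0.20708.
Sum = -1.07681, so H' = 1.077.

1.077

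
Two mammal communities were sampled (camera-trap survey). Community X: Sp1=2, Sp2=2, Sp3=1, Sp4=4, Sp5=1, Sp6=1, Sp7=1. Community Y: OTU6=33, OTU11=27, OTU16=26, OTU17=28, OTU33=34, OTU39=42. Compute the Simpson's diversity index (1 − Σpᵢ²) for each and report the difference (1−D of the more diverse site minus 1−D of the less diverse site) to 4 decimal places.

0.0228

Community X: N=12, proportions 0.16666667, 0.16666667, 0.08333333, 0.33333333, 0.08333333, 0.08333333, 0.08333333, giving 1−D = 0.80555556 (working shown to 8 dp, full precision carried).
Community Y: N=190, proportions 0.17368421, 0.14210526, 0.13684211, 0.14736842, 0.17894737, 0.22105263, giving 1−D = 0.82831025.
Difference = |0.80555556 − 0.82831025| = 0.02275469, i.e. 0.0228 to 4 decimal places.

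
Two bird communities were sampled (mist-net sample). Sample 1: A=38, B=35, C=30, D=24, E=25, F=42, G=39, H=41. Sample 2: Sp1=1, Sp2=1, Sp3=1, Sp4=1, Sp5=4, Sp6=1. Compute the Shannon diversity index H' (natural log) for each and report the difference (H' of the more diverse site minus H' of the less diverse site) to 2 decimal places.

0.48

Sample 1: N=274, proportions 0.1387, 0.1277, 0.1095, 0.0876, 0.0912, 0.1533, 0.1423, 0.1496, giving H' = 2.0600 (working shown to 4 dp, full precision carried).
Sample 2: N=9, proportions 0.1111, 0.1111, 0.1111, 0.1111, 0.4444, 0.1111, giving H' = 1.5811.
Difference = |2.0600 − 1.5811| = 0.4789, i.e. 0.48 to 2 decimal places.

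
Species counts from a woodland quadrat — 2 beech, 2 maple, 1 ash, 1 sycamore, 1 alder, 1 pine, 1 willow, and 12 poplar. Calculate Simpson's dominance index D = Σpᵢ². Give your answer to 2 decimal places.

0.36

Total N = 2+2+1+1+1+1+1+12 = 21, so the proportions are 0.0952, 0.0952, 0.0476, 0.0476, 0.0476, 0.0476, 0.0476, 0.5714 (working shown to 4 dp, full precision carried).
D = 0.0952² + 0.0952² + 0.0476² + 0.0476² + 0.0476² + 0.0476² + 0.0476² + 0.5714² = 0.0091 + 0.0091 + 0.0023 + 0.0023 + 0.0023 + 0.0023 + 0.0023 + 0.3265 = 0.3560.
To 2 decimal places, D = 0.36.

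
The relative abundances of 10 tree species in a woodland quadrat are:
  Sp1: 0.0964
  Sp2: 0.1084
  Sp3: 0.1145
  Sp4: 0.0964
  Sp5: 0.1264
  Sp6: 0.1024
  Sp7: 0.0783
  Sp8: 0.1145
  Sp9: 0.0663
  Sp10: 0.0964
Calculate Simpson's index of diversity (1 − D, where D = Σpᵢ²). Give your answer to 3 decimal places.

D = 0.0964² + 0.1084² + 0.1145² + 0.0964² + 0.1264² + 0.1024² + 0.0783² + 0.1145² + 0.0663² + 0.0964² = 0.00929 + 0.01175 + 0.01311 + 0.00929 + 0.01598 + 0.01049 + 0.00613 + 0.01311 + 0.00440 + 0.00929 = 0.10284 (working shown to 5 dp, full precision carried).
So 1 − D = 0.89716, i.e. 0.897 to 3 decimal places.

0.897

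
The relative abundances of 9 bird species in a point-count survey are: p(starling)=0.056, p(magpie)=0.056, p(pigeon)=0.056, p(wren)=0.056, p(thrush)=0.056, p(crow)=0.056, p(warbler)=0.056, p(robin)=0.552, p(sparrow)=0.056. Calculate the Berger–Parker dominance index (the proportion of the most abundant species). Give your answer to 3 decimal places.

0.552

The largest proportion is 0.552, i.e. d = 0.552 to 3 decimal places.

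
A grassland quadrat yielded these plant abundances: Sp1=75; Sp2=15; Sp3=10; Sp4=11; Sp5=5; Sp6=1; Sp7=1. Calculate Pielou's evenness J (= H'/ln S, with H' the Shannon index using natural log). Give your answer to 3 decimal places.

Total N = 75+15+10+11+5+1+1 = 118, so the proportions are 0.63559, 0.12712, 0.08475, 0.09322, 0.04237, 0.00847, 0.00847 (working shown to 5 dp, full precision carried).
H' = −Σ pᵢ ln pᵢ = −((-0.28805) + (-0.26220) + (-0.20916) + (-0.22119) + (-0.13395) + (-0.04043) + (-0.04043)) = 1.19541.
With S = 7 species, ln S = 1.94591, so J = 1.19541/1.94591 = 0.61432, i.e. 0.614 to 3 decimal places.

0.614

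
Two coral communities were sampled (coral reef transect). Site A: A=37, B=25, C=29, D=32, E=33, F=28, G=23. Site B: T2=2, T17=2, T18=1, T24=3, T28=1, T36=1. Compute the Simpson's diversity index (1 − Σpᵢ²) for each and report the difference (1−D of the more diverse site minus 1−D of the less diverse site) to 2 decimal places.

0.05

Site A: N=207, proportions 0.1787, 0.1208, 0.1401, 0.1546, 0.1594, 0.1353, 0.1111, giving 1−D = 0.8539 (working shown to 4 dp, full precision carried).
Site B: N=10, proportions 0.2, 0.2, 0.1, 0.3, 0.1, 0.1, giving 1−D = 0.8000.
Difference = |0.8539 − 0.8000| = 0.0539, i.e. 0.05 to 2 decimal places.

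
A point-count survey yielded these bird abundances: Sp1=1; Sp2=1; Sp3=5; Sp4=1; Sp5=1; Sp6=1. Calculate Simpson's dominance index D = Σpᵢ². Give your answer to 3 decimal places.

0.300

Total N = 1+1+5+1+1+1 = 10, so the proportions are 0.1, 0.1, 0.5, 0.1, 0.1, 0.1 (working shown to 5 dp, full precision carried).
D = 0.1² + 0.1² + 0.5² + 0.1² + 0.1² + 0.1² = 0.01000 + 0.01000 + 0.25000 + 0.01000 + 0.01000 + 0.01000 = 0.30000.
To 3 decimal places, D = 0.300.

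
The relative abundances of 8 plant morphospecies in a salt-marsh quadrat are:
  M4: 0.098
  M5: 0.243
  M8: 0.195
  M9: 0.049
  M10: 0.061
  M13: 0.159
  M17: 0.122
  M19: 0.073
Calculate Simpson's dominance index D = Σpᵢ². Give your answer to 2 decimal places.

D = 0.098² + 0.243² + 0.195² + 0.049² + 0.061² + 0.159² + 0.122² + 0.073² = 0.0096 + 0.0590 + 0.0380 + 0.0024 + 0.0037 + 0.0253 + 0.0149 + 0.0053 = 0.1583 (working shown to 4 dp, full precision carried).
To 2 decimal places, D = 0.16.

0.16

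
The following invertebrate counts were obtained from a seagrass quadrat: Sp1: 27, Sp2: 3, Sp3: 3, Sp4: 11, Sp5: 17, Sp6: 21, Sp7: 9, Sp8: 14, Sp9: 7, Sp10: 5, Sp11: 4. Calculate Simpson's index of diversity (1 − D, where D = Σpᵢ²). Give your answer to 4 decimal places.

Total N = 27+3+3+11+17+21+9+14+7+5+4 = 121, so the proportions are 0.22314, 0.024793, 0.024793, 0.090909, 0.140496, 0.173554, 0.07438, 0.115702, 0.057851, 0.041322, 0.033058 (working shown to 6 dp, full precision carried).
D = 0.22314² + 0.024793² + 0.024793² + 0.090909² + 0.140496² + 0.173554² + 0.07438² + 0.115702² + 0.057851² + 0.041322² + 0.033058² = 0.049792 + 0.000615 + 0.000615 + 0.008264 + 0.019739 + 0.030121 + 0.005532 + 0.013387 + 0.003347 + 0.001708 + 0.001093 = 0.134212.
So 1 − D = 0.865788, i.e. 0.8658 to 4 decimal places.

0.8658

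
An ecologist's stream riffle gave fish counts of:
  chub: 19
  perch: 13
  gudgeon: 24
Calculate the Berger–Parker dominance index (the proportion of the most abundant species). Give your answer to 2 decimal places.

0.43

Total N = 19+13+24 = 56, so the proportions are 0.3393, 0.2321, 0.4286 (working shown to 4 dp, full precision carried).
The largest proportion is 0.4286, i.e. d = 0.43 to 2 decimal places.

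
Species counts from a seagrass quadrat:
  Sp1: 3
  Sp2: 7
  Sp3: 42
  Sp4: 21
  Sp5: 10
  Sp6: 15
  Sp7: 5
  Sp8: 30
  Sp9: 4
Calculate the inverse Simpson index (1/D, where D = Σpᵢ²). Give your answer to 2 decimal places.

5.32

Total N = 3+7+42+21+10+15+5+30+4 = 137, so the proportions are 0.021898, 0.051095, 0.306569, 0.153285, 0.072993, 0.109489, 0.036496, 0.218978, 0.029197 (working shown to 6 dp, full precision carried).
D = 0.021898² + 0.051095² + 0.306569² + 0.153285² + 0.072993² + 0.109489² + 0.036496² + 0.218978² + 0.029197² = 0.000480 + 0.002611 + 0.093985 + 0.023496 + 0.005328 + 0.011988 + 0.001332 + 0.047951 + 0.000852 = 0.188023.
So 1/D = 5.3185, i.e. 5.32 to 2 decimal places.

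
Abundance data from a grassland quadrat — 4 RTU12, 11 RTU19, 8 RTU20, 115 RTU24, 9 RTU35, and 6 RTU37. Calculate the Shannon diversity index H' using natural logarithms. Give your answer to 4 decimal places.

0.9471

Total N = 4+11+8+115+9+6 = 153, so the proportions are 0.026144, 0.071895, 0.052288, 0.751634, 0.058824, 0.039216 (working shown to 6 dp, full precision carried).
Each pᵢ ln pᵢ term: 0.026144×(-3.644144)=-0.095272, 0.071895×(-2.632543)=-0.189268, 0.052288×(-2.950996)=-0.154300, 0.751634×(-0.285506)=-0.214596, 0.058824×(-2.833213)=-0.166660, 0.039216×(-3.238678)=-0.127007.
Sum = -0.947102, so H' = 0.9471.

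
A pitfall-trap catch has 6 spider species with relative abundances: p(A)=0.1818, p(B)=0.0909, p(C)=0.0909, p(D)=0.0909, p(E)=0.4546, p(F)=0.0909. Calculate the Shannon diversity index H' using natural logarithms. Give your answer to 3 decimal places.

Each pᵢ ln pᵢ term (working shown to 5 dp, full precision carried): 0.1818×(-1.70485)=-0.30994, 0.0909×(-2.39800)=-0.21798, 0.0909×(-2.39800)=-0.21798, 0.0909×(-2.39800)=-0.21798, 0.4546×(-0.78834)=-0.35838, 0.0909×(-2.39800)=-0.21798.
Sum = -1.54023, so H' = 1.540.

1.540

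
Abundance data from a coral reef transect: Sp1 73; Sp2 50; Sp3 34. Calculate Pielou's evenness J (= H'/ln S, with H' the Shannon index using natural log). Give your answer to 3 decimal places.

Total N = 73+50+34 = 157, so the proportions are 0.46497, 0.31847, 0.21656 (working shown to 5 dp, full precision carried).
H' = −Σ pᵢ ln pᵢ = −((-0.35607) + (-0.36440) + (-0.33131)) = 1.05178.
With S = 3 species, ln S = 1.09861, so J = 1.05178/1.09861 = 0.95737, i.e. 0.957 to 3 decimal places.

0.957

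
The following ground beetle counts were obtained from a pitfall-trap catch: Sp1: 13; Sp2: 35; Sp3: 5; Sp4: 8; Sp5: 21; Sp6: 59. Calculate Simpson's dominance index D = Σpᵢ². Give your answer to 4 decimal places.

0.2719

Total N = 13+35+5+8+21+59 = 141, so the proportions are 0.092199, 0.248227, 0.035461, 0.056738, 0.148936, 0.41844 (working shown to 6 dp, full precision carried).
D = 0.092199² + 0.248227² + 0.035461² + 0.056738² + 0.148936² + 0.41844² = 0.008501 + 0.061617 + 0.001257 + 0.003219 + 0.022182 + 0.175092 = 0.271868.
To 4 decimal places, D = 0.2719.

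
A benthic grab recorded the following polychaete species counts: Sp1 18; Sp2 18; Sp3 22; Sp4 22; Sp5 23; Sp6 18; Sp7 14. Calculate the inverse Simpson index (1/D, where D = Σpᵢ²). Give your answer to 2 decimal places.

6.84

Total N = 18+18+22+22+23+18+14 = 135, so the proportions are 0.133333, 0.133333, 0.162963, 0.162963, 0.17037, 0.133333, 0.103704 (working shown to 6 dp, full precision carried).
D = 0.133333² + 0.133333² + 0.162963² + 0.162963² + 0.17037² + 0.133333² + 0.103704² = 0.017778 + 0.017778 + 0.026557 + 0.026557 + 0.029026 + 0.017778 + 0.010754 = 0.146228.
So 1/D = 6.8386, i.e. 6.84 to 2 decimal places.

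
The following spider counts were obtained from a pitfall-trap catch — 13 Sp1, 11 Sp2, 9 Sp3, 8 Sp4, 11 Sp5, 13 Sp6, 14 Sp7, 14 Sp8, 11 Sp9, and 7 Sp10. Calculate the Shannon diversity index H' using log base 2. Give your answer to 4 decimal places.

3.2885

Total N = 13+11+9+8+11+13+14+14+11+7 = 111, so the proportions are 0.117117, 0.099099, 0.081081, 0.072072, 0.099099, 0.117117, 0.126126, 0.126126, 0.099099, 0.063063 (working shown to 6 dp, full precision carried).
Each pᵢ log₂ pᵢ term: 0.117117×(-3.093976)=-0.362358, 0.099099×(-3.334984)=-0.330494, 0.081081×(-3.624491)=-0.293878, 0.072072×(-3.794416)=-0.273471, 0.099099×(-3.334984)=-0.330494, 0.117117×(-3.093976)=-0.362358, 0.126126×(-2.987061)=-0.376746, 0.126126×(-2.987061)=-0.376746, 0.099099×(-3.334984)=-0.330494, 0.063063×(-3.987061)=-0.251436.
Sum = -3.288475, so H' = 3.2885.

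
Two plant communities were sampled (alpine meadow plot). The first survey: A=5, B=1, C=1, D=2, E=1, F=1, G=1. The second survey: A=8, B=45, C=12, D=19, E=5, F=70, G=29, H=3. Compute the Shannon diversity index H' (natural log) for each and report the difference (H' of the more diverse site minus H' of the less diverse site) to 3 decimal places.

The first survey: N=12, proportions 0.41667, 0.08333, 0.08333, 0.16667, 0.08333, 0.08333, 0.08333, giving H' = 1.69878 (working shown to 5 dp, full precision carried).
The second survey: N=191, proportions 0.04188, 0.2356, 0.06283, 0.09948, 0.02618, 0.36649, 0.15183, 0.01571, giving H' = 1.69160.
Difference = |1.69878 − 1.69160| = 0.00718, i.e. 0.007 to 3 decimal places.

0.007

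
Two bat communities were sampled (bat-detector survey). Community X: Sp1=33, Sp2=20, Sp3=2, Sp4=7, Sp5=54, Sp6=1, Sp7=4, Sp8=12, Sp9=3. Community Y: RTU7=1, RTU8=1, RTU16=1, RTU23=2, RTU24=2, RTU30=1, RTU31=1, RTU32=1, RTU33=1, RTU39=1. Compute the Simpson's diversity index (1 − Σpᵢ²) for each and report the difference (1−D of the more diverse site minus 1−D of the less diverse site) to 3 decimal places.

0.139

Community X: N=136, proportions 0.24265, 0.14706, 0.01471, 0.05147, 0.39706, 0.00735, 0.02941, 0.08824, 0.02206, giving 1−D = 0.74978 (working shown to 5 dp, full precision carried).
Community Y: N=12, proportions 0.08333, 0.08333, 0.08333, 0.16667, 0.16667, 0.08333, 0.08333, 0.08333, 0.08333, 0.08333, giving 1−D = 0.88889.
Difference = |0.74978 − 0.88889| = 0.13911, i.e. 0.139 to 3 decimal places.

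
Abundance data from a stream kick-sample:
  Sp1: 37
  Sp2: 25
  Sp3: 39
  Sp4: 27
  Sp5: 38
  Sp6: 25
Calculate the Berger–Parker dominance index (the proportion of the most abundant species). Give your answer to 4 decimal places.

0.2042

Total N = 37+25+39+27+38+25 = 191, so the proportions are 0.193717, 0.13089, 0.204188, 0.141361, 0.198953, 0.13089 (working shown to 6 dp, full precision carried).
The largest proportion is 0.204188, i.e. d = 0.2042 to 4 decimal places.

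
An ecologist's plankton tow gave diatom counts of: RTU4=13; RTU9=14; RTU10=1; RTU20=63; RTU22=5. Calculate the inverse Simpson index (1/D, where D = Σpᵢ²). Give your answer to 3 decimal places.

2.114

Total N = 13+14+1+63+5 = 96, so the proportions are 0.135417, 0.145833, 0.010417, 0.65625, 0.052083 (working shown to 6 dp, full precision carried).
D = 0.135417² + 0.145833² + 0.010417² + 0.65625² + 0.052083² = 0.018338 + 0.021267 + 0.000109 + 0.430664 + 0.002713 = 0.473090.
So 1/D = 2.11376, i.e. 2.114 to 3 decimal places.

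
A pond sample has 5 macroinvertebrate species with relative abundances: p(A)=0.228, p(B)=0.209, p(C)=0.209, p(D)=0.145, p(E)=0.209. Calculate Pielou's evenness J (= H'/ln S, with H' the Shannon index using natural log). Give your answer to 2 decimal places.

H' = −Σ pᵢ ln pᵢ = −((-0.3371) + (-0.3272) + (-0.3272) + (-0.2800) + (-0.3272)) = 1.5986 (working shown to 4 dp, full precision carried).
With S = 5 species, ln S = 1.6094, so J = 1.5986/1.6094 = 0.9933, i.e. 0.99 to 2 decimal places.

0.99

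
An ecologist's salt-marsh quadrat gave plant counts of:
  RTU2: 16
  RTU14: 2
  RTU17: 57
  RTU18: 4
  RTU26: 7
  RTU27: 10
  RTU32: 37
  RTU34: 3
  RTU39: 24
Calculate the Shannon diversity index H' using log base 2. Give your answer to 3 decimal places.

Total N = 16+2+57+4+7+10+37+3+24 = 160, so the proportions are 0.1, 0.0125, 0.35625, 0.025, 0.04375, 0.0625, 0.23125, 0.01875, 0.15 (working shown to 5 dp, full precision carried).
Each pᵢ log₂ pᵢ term: 0.1×(-3.32193)=-0.33219, 0.0125×(-6.32193)=-0.07902, 0.35625×(-1.48904)=-0.53047, 0.025×(-5.32193)=-0.13305, 0.04375×(-4.51457)=-0.19751, 0.0625×(-4.00000)=-0.25000, 0.23125×(-2.11247)=-0.48851, 0.01875×(-5.73697)=-0.10757, 0.15×(-2.73697)=-0.41054.
Sum = -2.52887, so H' = 2.529.

2.529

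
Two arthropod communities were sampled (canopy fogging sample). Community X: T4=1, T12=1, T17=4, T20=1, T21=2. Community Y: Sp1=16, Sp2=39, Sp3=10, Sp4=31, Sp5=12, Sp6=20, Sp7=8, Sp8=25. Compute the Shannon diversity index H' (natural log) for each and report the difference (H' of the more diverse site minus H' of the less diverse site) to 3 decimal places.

Community X: N=9, proportions 0.11111, 0.11111, 0.44444, 0.11111, 0.22222, giving H' = 1.42706 (working shown to 5 dp, full precision carried).
Community Y: N=161, proportions 0.09938, 0.24224, 0.06211, 0.19255, 0.07453, 0.12422, 0.04969, 0.15528, giving H' = 1.95370.
Difference = |1.42706 − 1.95370| = 0.52664, i.e. 0.527 to 3 decimal places.

0.527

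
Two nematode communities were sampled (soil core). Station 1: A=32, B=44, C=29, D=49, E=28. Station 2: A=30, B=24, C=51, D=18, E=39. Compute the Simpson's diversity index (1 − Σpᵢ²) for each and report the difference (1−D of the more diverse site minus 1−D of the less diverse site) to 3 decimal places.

Station 1: N=182, proportions 0.17582, 0.24176, 0.15934, 0.26923, 0.15385, giving 1−D = 0.78910 (working shown to 5 dp, full precision carried).
Station 2: N=162, proportions 0.18519, 0.14815, 0.31481, 0.11111, 0.24074, giving 1−D = 0.77435.
Difference = |0.78910 − 0.77435| = 0.01475, i.e. 0.015 to 3 decimal places.

0.015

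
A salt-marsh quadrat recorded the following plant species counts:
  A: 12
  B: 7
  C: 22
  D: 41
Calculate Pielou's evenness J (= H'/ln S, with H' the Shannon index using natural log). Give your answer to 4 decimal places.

Total N = 12+7+22+41 = 82, so the proportions are 0.146341, 0.085366, 0.268293, 0.5 (working shown to 6 dp, full precision carried).
H' = −Σ pᵢ ln pᵢ = −((-0.281241) + (-0.210069) + (-0.352986) + (-0.346574)) = 1.190870.
With S = 4 species, ln S = 1.386294, so J = 1.190870/1.386294 = 0.859031, i.e. 0.8590 to 4 decimal places.

0.8590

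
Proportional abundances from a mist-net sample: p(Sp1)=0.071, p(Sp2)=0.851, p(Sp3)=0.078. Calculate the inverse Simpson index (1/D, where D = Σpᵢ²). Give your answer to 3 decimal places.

1.360

D = 0.071² + 0.851² + 0.078² = 0.005041 + 0.724201 + 0.006084 = 0.735326 (working shown to 6 dp, full precision carried).
So 1/D = 1.35994, i.e. 1.360 to 3 decimal places.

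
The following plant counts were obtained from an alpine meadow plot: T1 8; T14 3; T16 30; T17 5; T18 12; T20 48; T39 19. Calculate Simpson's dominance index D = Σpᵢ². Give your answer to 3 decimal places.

0.244

Total N = 8+3+30+5+12+48+19 = 125, so the proportions are 0.064, 0.024, 0.24, 0.04, 0.096, 0.384, 0.152 (working shown to 5 dp, full precision carried).
D = 0.064² + 0.024² + 0.24² + 0.04² + 0.096² + 0.384² + 0.152² = 0.00410 + 0.00058 + 0.05760 + 0.00160 + 0.00922 + 0.14746 + 0.02310 = 0.24365.
To 3 decimal places, D = 0.244.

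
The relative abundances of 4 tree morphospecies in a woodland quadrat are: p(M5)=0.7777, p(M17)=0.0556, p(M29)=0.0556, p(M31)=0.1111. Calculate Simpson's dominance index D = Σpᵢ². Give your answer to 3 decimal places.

0.623

D = 0.7777² + 0.0556² + 0.0556² + 0.1111² = 0.60482 + 0.00309 + 0.00309 + 0.01234 = 0.62334 (working shown to 5 dp, full precision carried).
To 3 decimal places, D = 0.623.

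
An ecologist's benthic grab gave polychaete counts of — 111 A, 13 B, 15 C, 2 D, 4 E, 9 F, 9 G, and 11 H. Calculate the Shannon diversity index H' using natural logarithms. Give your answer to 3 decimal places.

1.311

Total N = 111+13+15+2+4+9+9+11 = 174, so the proportions are 0.63793, 0.07471, 0.08621, 0.01149, 0.02299, 0.05172, 0.05172, 0.06322 (working shown to 5 dp, full precision carried).
Each pᵢ ln pᵢ term: 0.63793×(-0.44953)=-0.28677, 0.07471×(-2.59411)=-0.19381, 0.08621×(-2.45101)=-0.21129, 0.01149×(-4.46591)=-0.05133, 0.02299×(-3.77276)=-0.08673, 0.05172×(-2.96183)=-0.15320, 0.05172×(-2.96183)=-0.15320, 0.06322×(-2.76116)=-0.17456.
Sum = -1.31089, so H' = 1.311.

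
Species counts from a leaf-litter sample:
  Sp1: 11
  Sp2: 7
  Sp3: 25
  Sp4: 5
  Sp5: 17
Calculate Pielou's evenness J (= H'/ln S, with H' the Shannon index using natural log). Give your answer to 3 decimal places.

Total N = 11+7+25+5+17 = 65, so the proportions are 0.16923, 0.10769, 0.38462, 0.07692, 0.26154 (working shown to 5 dp, full precision carried).
H' = −Σ pᵢ ln pᵢ = −((-0.30064) + (-0.23999) + (-0.36750) + (-0.19730) + (-0.35077)) = 1.45620.
With S = 5 species, ln S = 1.60944, so J = 1.45620/1.60944 = 0.90479, i.e. 0.905 to 3 decimal places.

0.905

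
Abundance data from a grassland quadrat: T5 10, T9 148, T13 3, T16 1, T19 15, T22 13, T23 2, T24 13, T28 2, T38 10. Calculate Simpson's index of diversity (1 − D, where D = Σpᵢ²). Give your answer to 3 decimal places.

0.518

Total N = 10+148+3+1+15+13+2+13+2+10 = 217, so the proportions are 0.04608, 0.68203, 0.01382, 0.00461, 0.06912, 0.05991, 0.00922, 0.05991, 0.00922, 0.04608 (working shown to 5 dp, full precision carried).
D = 0.04608² + 0.68203² + 0.01382² + 0.00461² + 0.06912² + 0.05991² + 0.00922² + 0.05991² + 0.00922² + 0.04608² = 0.00212 + 0.46516 + 0.00019 + 0.00002 + 0.00478 + 0.00359 + 0.00008 + 0.00359 + 0.00008 + 0.00212 = 0.48175.
So 1 − D = 0.51825, i.e. 0.518 to 3 decimal places.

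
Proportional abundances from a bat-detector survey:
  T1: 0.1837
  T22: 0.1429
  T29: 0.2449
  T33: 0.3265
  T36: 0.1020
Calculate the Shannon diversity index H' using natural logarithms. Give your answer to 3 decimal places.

Each pᵢ ln pᵢ term (working shown to 5 dp, full precision carried): 0.1837×(-1.69445)=-0.31127, 0.1429×(-1.94561)=-0.27803, 0.2449×(-1.40691)=-0.34455, 0.3265×(-1.11933)=-0.36546, 0.102×(-2.28278)=-0.23284.
Sum = -1.53215, so H' = 1.532.

1.532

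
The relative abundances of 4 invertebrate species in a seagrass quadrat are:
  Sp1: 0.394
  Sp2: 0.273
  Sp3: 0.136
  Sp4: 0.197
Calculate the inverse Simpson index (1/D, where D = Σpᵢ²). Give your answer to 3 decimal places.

D = 0.394² + 0.273² + 0.136² + 0.197² = 0.1552360 + 0.0745290 + 0.0184960 + 0.0388090 = 0.2870700 (working shown to 7 dp, full precision carried).
So 1/D = 3.48347, i.e. 3.483 to 3 decimal places.

3.483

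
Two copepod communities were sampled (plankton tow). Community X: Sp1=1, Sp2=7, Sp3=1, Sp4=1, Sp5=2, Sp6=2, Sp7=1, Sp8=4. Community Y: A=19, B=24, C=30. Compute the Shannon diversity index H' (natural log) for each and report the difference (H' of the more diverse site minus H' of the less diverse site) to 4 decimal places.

0.7082

Community X: N=19, proportions 0.052632, 0.368421, 0.052632, 0.052632, 0.105263, 0.105263, 0.052632, 0.210526, giving H' = 1.789748 (working shown to 6 dp, full precision carried).
Community Y: N=73, proportions 0.260274, 0.328767, 0.410959, giving H' = 1.081507.
Difference = |1.789748 − 1.081507| = 0.708241, i.e. 0.7082 to 4 decimal places.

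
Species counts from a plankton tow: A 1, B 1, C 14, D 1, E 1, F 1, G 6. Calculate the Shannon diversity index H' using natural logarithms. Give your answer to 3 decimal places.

1.311

Total N = 1+1+14+1+1+1+6 = 25, so the proportions are 0.04, 0.04, 0.56, 0.04, 0.04, 0.04, 0.24 (working shown to 5 dp, full precision carried).
Each pᵢ ln pᵢ term: 0.04×(-3.21888)=-0.12876, 0.04×(-3.21888)=-0.12876, 0.56×(-0.57982)=-0.32470, 0.04×(-3.21888)=-0.12876, 0.04×(-3.21888)=-0.12876, 0.04×(-3.21888)=-0.12876, 0.24×(-1.42712)=-0.34251.
Sum = -1.31098, so H' = 1.311.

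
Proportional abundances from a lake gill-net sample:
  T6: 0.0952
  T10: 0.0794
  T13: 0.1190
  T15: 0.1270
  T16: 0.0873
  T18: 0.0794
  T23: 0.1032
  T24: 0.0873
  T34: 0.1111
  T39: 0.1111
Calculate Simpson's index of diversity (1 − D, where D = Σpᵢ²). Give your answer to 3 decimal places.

D = 0.0952² + 0.0794² + 0.119² + 0.127² + 0.0873² + 0.0794² + 0.1032² + 0.0873² + 0.1111² + 0.1111² = 0.00906 + 0.00630 + 0.01416 + 0.01613 + 0.00762 + 0.00630 + 0.01065 + 0.00762 + 0.01234 + 0.01234 = 0.10254 (working shown to 5 dp, full precision carried).
So 1 − D = 0.89746, i.e. 0.897 to 3 decimal places.

0.897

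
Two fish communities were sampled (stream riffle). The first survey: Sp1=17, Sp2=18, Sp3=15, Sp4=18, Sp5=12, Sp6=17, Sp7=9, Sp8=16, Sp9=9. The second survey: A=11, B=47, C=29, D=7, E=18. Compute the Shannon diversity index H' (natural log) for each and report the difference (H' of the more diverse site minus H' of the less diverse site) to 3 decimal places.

The first survey: N=131, proportions 0.129771, 0.137405, 0.114504, 0.137405, 0.091603, 0.129771, 0.068702, 0.122137, 0.068702, giving H' = 2.167306 (working shown to 6 dp, full precision carried).
The second survey: N=112, proportions 0.098214, 0.419643, 0.258929, 0.0625, 0.160714, giving H' = 1.409272.
Difference = |2.167306 − 1.409272| = 0.758034, i.e. 0.758 to 3 decimal places.

0.758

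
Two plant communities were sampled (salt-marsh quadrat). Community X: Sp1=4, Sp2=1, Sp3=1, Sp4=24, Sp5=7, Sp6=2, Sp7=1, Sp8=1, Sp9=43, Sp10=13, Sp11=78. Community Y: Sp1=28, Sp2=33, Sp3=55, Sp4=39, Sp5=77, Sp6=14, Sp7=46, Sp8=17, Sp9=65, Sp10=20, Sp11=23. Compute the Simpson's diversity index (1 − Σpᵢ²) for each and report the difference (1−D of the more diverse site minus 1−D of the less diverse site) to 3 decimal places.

0.170

Community X: N=175, proportions 0.02286, 0.00571, 0.00571, 0.13714, 0.04, 0.01143, 0.00571, 0.00571, 0.24571, 0.07429, 0.44571, giving 1−D = 0.71425 (working shown to 5 dp, full precision carried).
Community Y: N=417, proportions 0.06715, 0.07914, 0.13189, 0.09353, 0.18465, 0.03357, 0.11031, 0.04077, 0.15588, 0.04796, 0.05516, giving 1−D = 0.88439.
Difference = |0.71425 − 0.88439| = 0.17014, i.e. 0.170 to 3 decimal places.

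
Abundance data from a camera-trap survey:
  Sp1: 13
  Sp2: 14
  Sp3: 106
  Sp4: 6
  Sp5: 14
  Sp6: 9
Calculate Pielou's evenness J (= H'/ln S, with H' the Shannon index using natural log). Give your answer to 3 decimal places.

0.662

Total N = 13+14+106+6+14+9 = 162, so the proportions are 0.08025, 0.08642, 0.65432, 0.03704, 0.08642, 0.05556 (working shown to 5 dp, full precision carried).
H' = −Σ pᵢ ln pᵢ = −((-0.20243) + (-0.21160) + (-0.27753) + (-0.12207) + (-0.21160) + (-0.16058)) = 1.18582.
With S = 6 species, ln S = 1.79176, so J = 1.18582/1.79176 = 0.66182, i.e. 0.662 to 3 decimal places.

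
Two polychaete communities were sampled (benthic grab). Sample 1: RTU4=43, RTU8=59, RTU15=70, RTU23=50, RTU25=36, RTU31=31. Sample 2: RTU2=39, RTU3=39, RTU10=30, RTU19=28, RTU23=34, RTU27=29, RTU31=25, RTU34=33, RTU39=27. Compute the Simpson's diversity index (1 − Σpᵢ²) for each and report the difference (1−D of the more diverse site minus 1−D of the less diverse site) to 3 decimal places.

Sample 1: N=289, proportions 0.14879, 0.20415, 0.24221, 0.17301, 0.12457, 0.10727, giving 1−D = 0.82056 (working shown to 5 dp, full precision carried).
Sample 2: N=284, proportions 0.13732, 0.13732, 0.10563, 0.09859, 0.11972, 0.10211, 0.08803, 0.1162, 0.09507, giving 1−D = 0.88636.
Difference = |0.82056 − 0.88636| = 0.06580, i.e. 0.066 to 3 decimal places.

0.066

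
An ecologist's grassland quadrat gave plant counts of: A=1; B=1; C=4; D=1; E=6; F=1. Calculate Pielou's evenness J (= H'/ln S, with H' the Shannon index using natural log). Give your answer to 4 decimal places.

0.8233

Total N = 1+1+4+1+6+1 = 14, so the proportions are 0.071429, 0.071429, 0.285714, 0.071429, 0.428571, 0.071429 (working shown to 6 dp, full precision carried).
H' = −Σ pᵢ ln pᵢ = −((-0.188504) + (-0.188504) + (-0.357932) + (-0.188504) + (-0.363128) + (-0.188504)) = 1.475076.
With S = 6 species, ln S = 1.791759, so J = 1.475076/1.791759 = 0.823256, i.e. 0.8233 to 4 decimal places.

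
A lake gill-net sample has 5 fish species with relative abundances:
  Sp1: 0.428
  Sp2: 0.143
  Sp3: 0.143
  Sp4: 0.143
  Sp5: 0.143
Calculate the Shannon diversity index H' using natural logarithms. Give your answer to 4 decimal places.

Each pᵢ ln pᵢ term (working shown to 6 dp, full precision carried): 0.428×(-0.848632)=-0.363215, 0.143×(-1.944911)=-0.278122, 0.143×(-1.944911)=-0.278122, 0.143×(-1.944911)=-0.278122, 0.143×(-1.944911)=-0.278122.
Sum = -1.475703, so H' = 1.4757.

1.4757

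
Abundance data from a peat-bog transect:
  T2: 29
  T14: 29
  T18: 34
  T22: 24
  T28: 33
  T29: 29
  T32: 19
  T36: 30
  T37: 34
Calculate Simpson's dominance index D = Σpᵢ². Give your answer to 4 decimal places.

0.1139

Total N = 29+29+34+24+33+29+19+30+34 = 261, so the proportions are 0.111111, 0.111111, 0.130268, 0.091954, 0.126437, 0.111111, 0.072797, 0.114943, 0.130268 (working shown to 6 dp, full precision carried).
D = 0.111111² + 0.111111² + 0.130268² + 0.091954² + 0.126437² + 0.111111² + 0.072797² + 0.114943² + 0.130268² = 0.012346 + 0.012346 + 0.016970 + 0.008456 + 0.015986 + 0.012346 + 0.005299 + 0.013212 + 0.016970 = 0.113930.
To 4 decimal places, D = 0.1139.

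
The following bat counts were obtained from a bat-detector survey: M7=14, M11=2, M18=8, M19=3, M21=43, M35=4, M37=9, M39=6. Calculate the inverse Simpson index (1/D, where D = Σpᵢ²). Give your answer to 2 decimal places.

3.51

Total N = 14+2+8+3+43+4+9+6 = 89, so the proportions are 0.157303, 0.022472, 0.089888, 0.033708, 0.483146, 0.044944, 0.101124, 0.067416 (working shown to 6 dp, full precision carried).
D = 0.157303² + 0.022472² + 0.089888² + 0.033708² + 0.483146² + 0.044944² + 0.101124² + 0.067416² = 0.024744 + 0.000505 + 0.008080 + 0.001136 + 0.233430 + 0.002020 + 0.010226 + 0.004545 = 0.284686.
So 1/D = 3.5126, i.e. 3.51 to 2 decimal places.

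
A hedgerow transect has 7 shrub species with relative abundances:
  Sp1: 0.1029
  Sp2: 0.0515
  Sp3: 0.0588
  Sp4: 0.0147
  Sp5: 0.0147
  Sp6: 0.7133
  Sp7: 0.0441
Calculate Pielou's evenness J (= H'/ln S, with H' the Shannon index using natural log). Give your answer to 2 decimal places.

H' = −Σ pᵢ ln pᵢ = −((-0.2340) + (-0.1528) + (-0.1666) + (-0.0620) + (-0.0620) + (-0.2410) + (-0.1376)) = 1.0561 (working shown to 4 dp, full precision carried).
With S = 7 species, ln S = 1.9459, so J = 1.0561/1.9459 = 0.5427, i.e. 0.54 to 2 decimal places.

0.54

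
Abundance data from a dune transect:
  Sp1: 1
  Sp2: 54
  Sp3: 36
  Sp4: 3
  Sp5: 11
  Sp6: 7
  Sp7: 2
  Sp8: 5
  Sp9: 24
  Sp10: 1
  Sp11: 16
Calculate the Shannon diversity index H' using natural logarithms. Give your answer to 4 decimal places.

1.8391

Total N = 1+54+36+3+11+7+2+5+24+1+16 = 160, so the proportions are 0.00625, 0.3375, 0.225, 0.01875, 0.06875, 0.04375, 0.0125, 0.03125, 0.15, 0.00625, 0.1 (working shown to 6 dp, full precision carried).
Each pᵢ ln pᵢ term: 0.00625×(-5.075174)=-0.031720, 0.3375×(-1.086190)=-0.366589, 0.225×(-1.491655)=-0.335622, 0.01875×(-3.976562)=-0.074561, 0.06875×(-2.677279)=-0.184063, 0.04375×(-3.129264)=-0.136905, 0.0125×(-4.382027)=-0.054775, 0.03125×(-3.465736)=-0.108304, 0.15×(-1.897120)=-0.284568, 0.00625×(-5.075174)=-0.031720, 0.1×(-2.302585)=-0.230259.
Sum = -1.839086, so H' = 1.8391.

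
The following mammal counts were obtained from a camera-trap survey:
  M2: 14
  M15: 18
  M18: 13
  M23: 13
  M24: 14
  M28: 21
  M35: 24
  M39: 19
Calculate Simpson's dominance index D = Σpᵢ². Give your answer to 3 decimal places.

0.131

Total N = 14+18+13+13+14+21+24+19 = 136, so the proportions are 0.102941, 0.132353, 0.095588, 0.095588, 0.102941, 0.154412, 0.176471, 0.139706 (working shown to 6 dp, full precision carried).
D = 0.102941² + 0.132353² + 0.095588² + 0.095588² + 0.102941² + 0.154412² + 0.176471² + 0.139706² = 0.010597 + 0.017517 + 0.009137 + 0.009137 + 0.010597 + 0.023843 + 0.031142 + 0.019518 = 0.131488.
To 3 decimal places, D = 0.131.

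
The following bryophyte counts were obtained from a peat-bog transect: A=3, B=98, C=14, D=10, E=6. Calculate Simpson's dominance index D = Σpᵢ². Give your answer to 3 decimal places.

Total N = 3+98+14+10+6 = 131, so the proportions are 0.0229, 0.74809, 0.10687, 0.07634, 0.0458 (working shown to 5 dp, full precision carried).
D = 0.0229² + 0.74809² + 0.10687² + 0.07634² + 0.0458² = 0.00052 + 0.55964 + 0.01142 + 0.00583 + 0.00210 = 0.57951.
To 3 decimal places, D = 0.580.

0.580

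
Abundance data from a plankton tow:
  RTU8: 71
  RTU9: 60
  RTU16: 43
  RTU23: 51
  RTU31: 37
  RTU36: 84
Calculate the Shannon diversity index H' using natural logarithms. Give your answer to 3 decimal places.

1.753

Total N = 71+60+43+51+37+84 = 346, so the proportions are 0.2052, 0.17341, 0.12428, 0.1474, 0.10694, 0.24277 (working shown to 5 dp, full precision carried).
Each pᵢ ln pᵢ term: 0.2052×(-1.58376)=-0.32499, 0.17341×(-1.75209)=-0.30383, 0.12428×(-2.08524)=-0.25915, 0.1474×(-1.91461)=-0.28221, 0.10694×(-2.23552)=-0.23906, 0.24277×(-1.41562)=-0.34368.
Sum = -1.75292, so H' = 1.753.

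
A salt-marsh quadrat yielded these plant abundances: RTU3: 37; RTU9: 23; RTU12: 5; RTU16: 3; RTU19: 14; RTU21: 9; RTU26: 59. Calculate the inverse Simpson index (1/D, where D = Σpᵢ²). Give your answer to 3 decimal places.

3.954

Total N = 37+23+5+3+14+9+59 = 150, so the proportions are 0.2466667, 0.1533333, 0.0333333, 0.02, 0.0933333, 0.06, 0.3933333 (working shown to 7 dp, full precision carried).
D = 0.2466667² + 0.1533333² + 0.0333333² + 0.02² + 0.0933333² + 0.06² + 0.3933333² = 0.0608444 + 0.0235111 + 0.0011111 + 0.0004000 + 0.0087111 + 0.0036000 + 0.1547111 = 0.2528889.
So 1/D = 3.95431, i.e. 3.954 to 3 decimal places.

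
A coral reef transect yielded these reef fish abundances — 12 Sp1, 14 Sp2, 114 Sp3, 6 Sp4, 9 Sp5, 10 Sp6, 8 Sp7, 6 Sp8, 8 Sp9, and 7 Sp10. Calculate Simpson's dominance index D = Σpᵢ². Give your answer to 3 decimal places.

Total N = 12+14+114+6+9+10+8+6+8+7 = 194, so the proportions are 0.06186, 0.07216, 0.58763, 0.03093, 0.04639, 0.05155, 0.04124, 0.03093, 0.04124, 0.03608 (working shown to 5 dp, full precision carried).
D = 0.06186² + 0.07216² + 0.58763² + 0.03093² + 0.04639² + 0.05155² + 0.04124² + 0.03093² + 0.04124² + 0.03608² = 0.00383 + 0.00521 + 0.34531 + 0.00096 + 0.00215 + 0.00266 + 0.00170 + 0.00096 + 0.00170 + 0.00130 = 0.36577.
To 3 decimal places, D = 0.366.

0.366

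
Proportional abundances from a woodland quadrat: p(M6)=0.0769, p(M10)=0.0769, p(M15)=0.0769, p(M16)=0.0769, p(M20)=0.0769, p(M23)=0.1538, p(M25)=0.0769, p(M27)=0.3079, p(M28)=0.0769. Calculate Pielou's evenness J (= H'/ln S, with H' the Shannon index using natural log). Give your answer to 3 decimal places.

H' = −Σ pᵢ ln pᵢ = −((-0.19727) + (-0.19727) + (-0.19727) + (-0.19727) + (-0.19727) + (-0.28793) + (-0.19727) + (-0.36270) + (-0.19727)) = 2.03150 (working shown to 5 dp, full precision carried).
With S = 9 species, ln S = 2.19722, so J = 2.03150/2.19722 = 0.92458, i.e. 0.925 to 3 decimal places.

0.925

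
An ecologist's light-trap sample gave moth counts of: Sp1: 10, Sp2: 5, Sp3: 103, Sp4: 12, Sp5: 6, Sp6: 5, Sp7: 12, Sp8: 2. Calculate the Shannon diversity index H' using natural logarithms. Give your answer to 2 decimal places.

Total N = 10+5+103+12+6+5+12+2 = 155, so the proportions are 0.0645, 0.0323, 0.6645, 0.0774, 0.0387, 0.0323, 0.0774, 0.0129 (working shown to 4 dp, full precision carried).
Each pᵢ ln pᵢ term: 0.0645×(-2.7408)=-0.1768, 0.0323×(-3.4340)=-0.1108, 0.6645×(-0.4087)=-0.2716, 0.0774×(-2.5585)=-0.1981, 0.0387×(-3.2517)=-0.1259, 0.0323×(-3.4340)=-0.1108, 0.0774×(-2.5585)=-0.1981, 0.0129×(-4.3503)=-0.0561.
Sum = -1.2481, so H' = 1.25.

1.25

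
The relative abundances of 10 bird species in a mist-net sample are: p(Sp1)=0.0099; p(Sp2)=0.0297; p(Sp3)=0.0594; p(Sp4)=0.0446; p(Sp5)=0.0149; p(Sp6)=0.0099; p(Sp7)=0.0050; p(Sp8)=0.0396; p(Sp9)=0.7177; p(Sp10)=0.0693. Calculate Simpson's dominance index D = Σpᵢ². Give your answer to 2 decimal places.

D = 0.0099² + 0.0297² + 0.0594² + 0.0446² + 0.0149² + 0.0099² + 0.005² + 0.0396² + 0.7177² + 0.0693² = 0.0001 + 0.0009 + 0.0035 + 0.0020 + 0.0002 + 0.0001 + 0.0000 + 0.0016 + 0.5151 + 0.0048 = 0.5283 (working shown to 4 dp, full precision carried).
To 2 decimal places, D = 0.53.

0.53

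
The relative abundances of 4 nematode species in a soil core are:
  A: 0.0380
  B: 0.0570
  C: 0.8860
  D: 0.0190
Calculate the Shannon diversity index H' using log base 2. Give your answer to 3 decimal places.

Each pᵢ log₂ pᵢ term (working shown to 5 dp, full precision carried): 0.038×(-4.71786)=-0.17928, 0.057×(-4.13289)=-0.23557, 0.886×(-0.17462)=-0.15471, 0.019×(-5.71786)=-0.10864.
Sum = -0.67821, so H' = 0.678.

0.678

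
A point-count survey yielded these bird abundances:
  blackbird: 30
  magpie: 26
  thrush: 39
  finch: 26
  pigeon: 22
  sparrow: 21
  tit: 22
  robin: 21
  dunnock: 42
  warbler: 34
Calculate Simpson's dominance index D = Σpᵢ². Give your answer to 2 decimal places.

0.11

Total N = 30+26+39+26+22+21+22+21+42+34 = 283, so the proportions are 0.106, 0.0919, 0.1378, 0.0919, 0.0777, 0.0742, 0.0777, 0.0742, 0.1484, 0.1201 (working shown to 4 dp, full precision carried).
D = 0.106² + 0.0919² + 0.1378² + 0.0919² + 0.0777² + 0.0742² + 0.0777² + 0.0742² + 0.1484² + 0.1201² = 0.0112 + 0.0084 + 0.0190 + 0.0084 + 0.0060 + 0.0055 + 0.0060 + 0.0055 + 0.0220 + 0.0144 = 0.1067.
To 2 decimal places, D = 0.11.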